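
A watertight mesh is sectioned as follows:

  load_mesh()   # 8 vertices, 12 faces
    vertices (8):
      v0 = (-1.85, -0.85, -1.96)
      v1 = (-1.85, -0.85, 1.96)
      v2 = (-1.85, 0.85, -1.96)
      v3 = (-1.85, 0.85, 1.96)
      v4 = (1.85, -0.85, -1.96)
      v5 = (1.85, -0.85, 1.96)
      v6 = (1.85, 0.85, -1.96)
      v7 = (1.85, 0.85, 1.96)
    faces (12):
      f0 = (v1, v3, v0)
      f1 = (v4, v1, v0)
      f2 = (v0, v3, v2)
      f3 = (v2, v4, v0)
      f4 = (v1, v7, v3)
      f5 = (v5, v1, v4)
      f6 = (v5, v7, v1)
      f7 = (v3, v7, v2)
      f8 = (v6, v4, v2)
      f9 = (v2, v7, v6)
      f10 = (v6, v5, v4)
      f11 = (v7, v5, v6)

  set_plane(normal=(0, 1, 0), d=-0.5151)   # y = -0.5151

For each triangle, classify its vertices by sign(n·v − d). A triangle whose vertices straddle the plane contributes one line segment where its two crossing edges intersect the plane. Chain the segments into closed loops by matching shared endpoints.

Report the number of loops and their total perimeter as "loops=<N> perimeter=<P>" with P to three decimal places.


Straddling triangles (8 of 12):
  (v1,v3,v0) [-+-] → (-1.85, -0.5151, 1.96)–(-1.85, -0.5151, -1.18776)  len=3.1478
  (v0,v3,v2) [-++] → (-1.85, -0.5151, -1.18776)–(-1.85, -0.5151, -1.96)  len=0.7722
  (v2,v4,v0) [+--] → (1.1211, -0.5151, -1.96)–(-1.85, -0.5151, -1.96)  len=2.9711
  (v1,v7,v3) [-++] → (-1.1211, -0.5151, 1.96)–(-1.85, -0.5151, 1.96)  len=0.7289
  (v5,v7,v1) [-+-] → (1.85, -0.5151, 1.96)–(-1.1211, -0.5151, 1.96)  len=2.9711
  (v6,v4,v2) [+-+] → (1.85, -0.5151, -1.96)–(1.1211, -0.5151, -1.96)  len=0.7289
  (v6,v5,v4) [+--] → (1.85, -0.5151, 1.18776)–(1.85, -0.5151, -1.96)  len=3.1478
  (v7,v5,v6) [+-+] → (1.85, -0.5151, 1.96)–(1.85, -0.5151, 1.18776)  len=0.7722

Chained into 1 loop(s):
  loop 1: 8 segments, perimeter = 15.2400
Total perimeter = 15.240

loops=1 perimeter=15.240


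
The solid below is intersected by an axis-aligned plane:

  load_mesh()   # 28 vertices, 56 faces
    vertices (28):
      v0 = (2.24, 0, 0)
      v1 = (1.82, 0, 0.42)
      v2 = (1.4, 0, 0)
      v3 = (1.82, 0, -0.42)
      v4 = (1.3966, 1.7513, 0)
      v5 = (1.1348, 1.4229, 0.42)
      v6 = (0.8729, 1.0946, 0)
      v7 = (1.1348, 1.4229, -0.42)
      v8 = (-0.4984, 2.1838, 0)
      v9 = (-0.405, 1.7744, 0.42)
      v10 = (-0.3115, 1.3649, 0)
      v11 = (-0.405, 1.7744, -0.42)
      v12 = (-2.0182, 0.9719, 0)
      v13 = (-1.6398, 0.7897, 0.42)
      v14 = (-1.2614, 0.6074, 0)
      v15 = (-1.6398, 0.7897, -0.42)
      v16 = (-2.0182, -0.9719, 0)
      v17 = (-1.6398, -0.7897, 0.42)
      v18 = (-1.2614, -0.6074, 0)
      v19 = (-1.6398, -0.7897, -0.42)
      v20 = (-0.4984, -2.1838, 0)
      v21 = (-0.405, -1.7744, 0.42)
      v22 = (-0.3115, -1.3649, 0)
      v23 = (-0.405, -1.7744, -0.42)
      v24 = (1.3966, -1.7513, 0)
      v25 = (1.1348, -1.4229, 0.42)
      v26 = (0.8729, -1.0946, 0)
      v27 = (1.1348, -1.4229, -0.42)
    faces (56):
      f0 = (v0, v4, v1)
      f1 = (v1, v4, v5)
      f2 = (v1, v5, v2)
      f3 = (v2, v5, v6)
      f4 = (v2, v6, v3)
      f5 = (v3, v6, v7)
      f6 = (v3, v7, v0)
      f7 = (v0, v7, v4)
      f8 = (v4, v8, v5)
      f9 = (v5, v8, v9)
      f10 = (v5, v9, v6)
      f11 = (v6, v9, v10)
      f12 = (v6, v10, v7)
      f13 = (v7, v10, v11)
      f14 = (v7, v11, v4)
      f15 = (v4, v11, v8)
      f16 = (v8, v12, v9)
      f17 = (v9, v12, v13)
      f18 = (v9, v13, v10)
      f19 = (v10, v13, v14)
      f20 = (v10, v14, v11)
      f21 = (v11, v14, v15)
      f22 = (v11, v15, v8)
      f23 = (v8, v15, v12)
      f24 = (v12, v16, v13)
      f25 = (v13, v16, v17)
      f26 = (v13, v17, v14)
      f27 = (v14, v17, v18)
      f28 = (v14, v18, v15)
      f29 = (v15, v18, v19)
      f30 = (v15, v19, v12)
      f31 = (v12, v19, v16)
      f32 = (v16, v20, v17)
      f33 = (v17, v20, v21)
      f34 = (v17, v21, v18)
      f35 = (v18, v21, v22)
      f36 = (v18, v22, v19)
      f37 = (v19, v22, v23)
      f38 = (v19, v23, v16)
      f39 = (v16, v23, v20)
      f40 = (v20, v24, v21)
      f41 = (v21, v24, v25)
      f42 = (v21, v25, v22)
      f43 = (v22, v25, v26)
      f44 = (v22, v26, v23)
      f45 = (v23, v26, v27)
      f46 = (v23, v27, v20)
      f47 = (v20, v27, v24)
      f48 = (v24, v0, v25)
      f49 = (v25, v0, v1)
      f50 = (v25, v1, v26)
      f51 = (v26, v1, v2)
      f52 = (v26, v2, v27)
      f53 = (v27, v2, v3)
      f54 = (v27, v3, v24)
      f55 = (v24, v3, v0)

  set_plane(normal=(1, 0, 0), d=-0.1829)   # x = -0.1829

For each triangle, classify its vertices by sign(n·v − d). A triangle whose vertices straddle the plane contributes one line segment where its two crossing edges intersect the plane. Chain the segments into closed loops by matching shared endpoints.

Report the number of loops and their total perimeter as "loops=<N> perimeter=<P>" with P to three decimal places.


loops=2 perimeter=4.575

Straddling triangles (16 of 56):
  (v4,v8,v5) [+-+] → (-0.1829, 2.11179, 0)–(-0.1829, 2.03681, 0.0811352)  len=0.1105
  (v5,v8,v9) [+--] → (-0.1829, 2.03681, 0.0811352)–(-0.1829, 1.7237, 0.42)  len=0.4614
  (v5,v9,v6) [+-+] → (-0.1829, 1.7237, 0.42)–(-0.1829, 1.65625, 0.347004)  len=0.0994
  (v6,v9,v10) [+--] → (-0.1829, 1.65625, 0.347004)–(-0.1829, 1.33555, 0)  len=0.4725
  (v6,v10,v7) [+-+] → (-0.1829, 1.33555, 0)–(-0.1829, 1.37006, -0.0373449)  len=0.0508
  (v7,v10,v11) [+--] → (-0.1829, 1.37006, -0.0373449)–(-0.1829, 1.7237, -0.42)  len=0.5210
  (v7,v11,v4) [+-+] → (-0.1829, 1.7237, -0.42)–(-0.1829, 1.77155, -0.368223)  len=0.0705
  (v4,v11,v8) [+--] → (-0.1829, 1.77155, -0.368223)–(-0.1829, 2.11179, 0)  len=0.5013
  (v20,v24,v21) [-+-] → (-0.1829, -2.11179, 0)–(-0.1829, -1.77155, 0.368223)  len=0.5013
  (v21,v24,v25) [-++] → (-0.1829, -1.77155, 0.368223)–(-0.1829, -1.7237, 0.42)  len=0.0705
  (v21,v25,v22) [-+-] → (-0.1829, -1.7237, 0.42)–(-0.1829, -1.37006, 0.0373449)  len=0.5210
  (v22,v25,v26) [-++] → (-0.1829, -1.37006, 0.0373449)–(-0.1829, -1.33555, 0)  len=0.0508
  (v22,v26,v23) [-+-] → (-0.1829, -1.33555, 0)–(-0.1829, -1.65625, -0.347004)  len=0.4725
  (v23,v26,v27) [-++] → (-0.1829, -1.65625, -0.347004)–(-0.1829, -1.7237, -0.42)  len=0.0994
  (v23,v27,v20) [-+-] → (-0.1829, -1.7237, -0.42)–(-0.1829, -2.03681, -0.0811352)  len=0.4614
  (v20,v27,v24) [-++] → (-0.1829, -2.03681, -0.0811352)–(-0.1829, -2.11179, 0)  len=0.1105

Chained into 2 loop(s):
  loop 1: 8 segments, perimeter = 2.2875
  loop 2: 8 segments, perimeter = 2.2875
Total perimeter = 4.575


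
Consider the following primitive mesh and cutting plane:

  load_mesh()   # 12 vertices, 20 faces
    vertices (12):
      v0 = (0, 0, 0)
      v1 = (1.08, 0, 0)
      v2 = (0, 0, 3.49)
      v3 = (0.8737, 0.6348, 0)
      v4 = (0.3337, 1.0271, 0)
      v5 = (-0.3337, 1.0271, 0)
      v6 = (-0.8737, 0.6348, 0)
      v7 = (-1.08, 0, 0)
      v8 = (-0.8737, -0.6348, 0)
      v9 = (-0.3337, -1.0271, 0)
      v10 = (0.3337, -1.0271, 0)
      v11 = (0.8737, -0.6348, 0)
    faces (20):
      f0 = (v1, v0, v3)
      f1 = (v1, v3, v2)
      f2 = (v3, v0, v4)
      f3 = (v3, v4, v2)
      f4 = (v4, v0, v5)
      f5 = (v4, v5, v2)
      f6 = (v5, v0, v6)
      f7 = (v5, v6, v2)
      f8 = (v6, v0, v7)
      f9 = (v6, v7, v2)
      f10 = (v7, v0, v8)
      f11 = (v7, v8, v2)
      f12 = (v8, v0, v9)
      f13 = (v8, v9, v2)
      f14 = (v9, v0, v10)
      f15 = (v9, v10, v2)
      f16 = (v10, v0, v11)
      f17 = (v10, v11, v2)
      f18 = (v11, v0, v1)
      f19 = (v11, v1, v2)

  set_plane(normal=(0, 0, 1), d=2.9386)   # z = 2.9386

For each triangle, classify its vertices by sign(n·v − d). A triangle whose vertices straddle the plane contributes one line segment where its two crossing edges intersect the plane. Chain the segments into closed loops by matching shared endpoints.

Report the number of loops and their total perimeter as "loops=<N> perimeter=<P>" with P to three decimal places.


loops=1 perimeter=1.055

Straddling triangles (10 of 20):
  (v1,v3,v2) [--+] → (0.13804, 0.100295, 2.9386)–(0.170634, 0, 2.9386)  len=0.1055
  (v3,v4,v2) [--+] → (0.0527227, 0.162276, 2.9386)–(0.13804, 0.100295, 2.9386)  len=0.1055
  (v4,v5,v2) [--+] → (-0.0527227, 0.162276, 2.9386)–(0.0527227, 0.162276, 2.9386)  len=0.1054
  (v5,v6,v2) [--+] → (-0.13804, 0.100295, 2.9386)–(-0.0527227, 0.162276, 2.9386)  len=0.1055
  (v6,v7,v2) [--+] → (-0.170634, 0, 2.9386)–(-0.13804, 0.100295, 2.9386)  len=0.1055
  (v7,v8,v2) [--+] → (-0.13804, -0.100295, 2.9386)–(-0.170634, 0, 2.9386)  len=0.1055
  (v8,v9,v2) [--+] → (-0.0527227, -0.162276, 2.9386)–(-0.13804, -0.100295, 2.9386)  len=0.1055
  (v9,v10,v2) [--+] → (0.0527227, -0.162276, 2.9386)–(-0.0527227, -0.162276, 2.9386)  len=0.1054
  (v10,v11,v2) [--+] → (0.13804, -0.100295, 2.9386)–(0.0527227, -0.162276, 2.9386)  len=0.1055
  (v11,v1,v2) [--+] → (0.170634, 0, 2.9386)–(0.13804, -0.100295, 2.9386)  len=0.1055

Chained into 1 loop(s):
  loop 1: 10 segments, perimeter = 1.0545
Total perimeter = 1.055


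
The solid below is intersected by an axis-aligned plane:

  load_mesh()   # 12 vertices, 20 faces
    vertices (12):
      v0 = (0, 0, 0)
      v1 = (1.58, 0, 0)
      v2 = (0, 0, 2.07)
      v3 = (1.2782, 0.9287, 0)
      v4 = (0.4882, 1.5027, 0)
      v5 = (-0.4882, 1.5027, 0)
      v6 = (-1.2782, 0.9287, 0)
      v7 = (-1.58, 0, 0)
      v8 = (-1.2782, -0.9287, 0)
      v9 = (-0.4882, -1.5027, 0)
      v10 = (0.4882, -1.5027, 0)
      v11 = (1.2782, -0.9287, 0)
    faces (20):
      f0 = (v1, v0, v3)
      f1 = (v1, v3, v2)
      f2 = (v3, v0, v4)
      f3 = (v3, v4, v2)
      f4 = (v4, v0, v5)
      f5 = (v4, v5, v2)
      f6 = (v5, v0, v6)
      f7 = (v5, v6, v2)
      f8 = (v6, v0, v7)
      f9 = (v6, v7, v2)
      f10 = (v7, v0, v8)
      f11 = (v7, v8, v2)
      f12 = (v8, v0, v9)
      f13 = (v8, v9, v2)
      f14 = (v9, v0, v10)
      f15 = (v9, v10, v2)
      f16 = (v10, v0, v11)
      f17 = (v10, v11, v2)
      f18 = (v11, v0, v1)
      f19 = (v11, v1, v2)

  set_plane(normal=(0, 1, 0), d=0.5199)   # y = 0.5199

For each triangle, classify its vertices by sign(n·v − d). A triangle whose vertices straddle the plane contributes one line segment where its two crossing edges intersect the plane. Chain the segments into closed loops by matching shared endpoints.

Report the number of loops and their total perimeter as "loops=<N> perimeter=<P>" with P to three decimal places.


loops=1 perimeter=6.859

Straddling triangles (10 of 20):
  (v1,v0,v3) [--+] → (0.715555, 0.5199, 0)–(1.41105, 0.5199, 0)  len=0.6955
  (v1,v3,v2) [-+-] → (1.41105, 0.5199, 0)–(0.715555, 0.5199, 0.911183)  len=1.1463
  (v3,v0,v4) [+-+] → (0.715555, 0.5199, 0)–(0.168906, 0.5199, 0)  len=0.5466
  (v3,v4,v2) [++-] → (0.168906, 0.5199, 1.35383)–(0.715555, 0.5199, 0.911183)  len=0.7034
  (v4,v0,v5) [+-+] → (0.168906, 0.5199, 0)–(-0.168906, 0.5199, 0)  len=0.3378
  (v4,v5,v2) [++-] → (-0.168906, 0.5199, 1.35383)–(0.168906, 0.5199, 1.35383)  len=0.3378
  (v5,v0,v6) [+-+] → (-0.168906, 0.5199, 0)–(-0.715555, 0.5199, 0)  len=0.5466
  (v5,v6,v2) [++-] → (-0.715555, 0.5199, 0.911183)–(-0.168906, 0.5199, 1.35383)  len=0.7034
  (v6,v0,v7) [+--] → (-0.715555, 0.5199, 0)–(-1.41105, 0.5199, 0)  len=0.6955
  (v6,v7,v2) [+--] → (-1.41105, 0.5199, 0)–(-0.715555, 0.5199, 0.911183)  len=1.1463

Chained into 1 loop(s):
  loop 1: 10 segments, perimeter = 6.8593
Total perimeter = 6.859


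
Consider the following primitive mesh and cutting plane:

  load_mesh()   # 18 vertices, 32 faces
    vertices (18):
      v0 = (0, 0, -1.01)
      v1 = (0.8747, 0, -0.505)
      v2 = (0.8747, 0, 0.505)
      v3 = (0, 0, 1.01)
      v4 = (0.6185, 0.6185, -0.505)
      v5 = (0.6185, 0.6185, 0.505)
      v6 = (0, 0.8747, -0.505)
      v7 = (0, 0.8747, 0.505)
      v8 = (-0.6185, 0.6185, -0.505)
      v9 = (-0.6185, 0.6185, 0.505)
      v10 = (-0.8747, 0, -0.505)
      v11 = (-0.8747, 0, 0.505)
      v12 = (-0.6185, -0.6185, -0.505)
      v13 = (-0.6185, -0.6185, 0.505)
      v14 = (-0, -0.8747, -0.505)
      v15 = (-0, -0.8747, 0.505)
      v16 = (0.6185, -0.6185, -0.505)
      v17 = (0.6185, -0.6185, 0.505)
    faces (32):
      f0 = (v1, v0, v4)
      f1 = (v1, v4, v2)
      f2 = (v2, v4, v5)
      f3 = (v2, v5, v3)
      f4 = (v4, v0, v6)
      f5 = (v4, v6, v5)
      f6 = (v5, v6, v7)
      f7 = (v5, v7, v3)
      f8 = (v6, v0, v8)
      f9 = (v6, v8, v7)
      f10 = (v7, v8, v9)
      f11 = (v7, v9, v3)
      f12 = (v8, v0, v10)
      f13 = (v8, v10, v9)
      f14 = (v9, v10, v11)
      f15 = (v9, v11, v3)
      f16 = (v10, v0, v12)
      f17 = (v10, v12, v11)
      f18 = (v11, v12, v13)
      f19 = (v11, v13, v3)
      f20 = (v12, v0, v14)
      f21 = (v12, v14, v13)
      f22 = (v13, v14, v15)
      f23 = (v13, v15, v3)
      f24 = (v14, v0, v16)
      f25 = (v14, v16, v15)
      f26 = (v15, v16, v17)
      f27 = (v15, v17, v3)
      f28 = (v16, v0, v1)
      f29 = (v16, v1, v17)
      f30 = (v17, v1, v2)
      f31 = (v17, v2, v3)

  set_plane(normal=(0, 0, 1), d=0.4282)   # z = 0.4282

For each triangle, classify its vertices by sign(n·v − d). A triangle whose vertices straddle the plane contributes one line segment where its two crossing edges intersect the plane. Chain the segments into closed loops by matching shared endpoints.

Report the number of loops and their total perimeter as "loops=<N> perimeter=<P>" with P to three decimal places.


Straddling triangles (16 of 32):
  (v1,v4,v2) [--+] → (0.855219, 0.0470305, 0.4282)–(0.8747, 0, 0.4282)  len=0.0509
  (v2,v4,v5) [+-+] → (0.855219, 0.0470305, 0.4282)–(0.6185, 0.6185, 0.4282)  len=0.6186
  (v4,v6,v5) [--+] → (0.57147, 0.637981, 0.4282)–(0.6185, 0.6185, 0.4282)  len=0.0509
  (v5,v6,v7) [+-+] → (0.57147, 0.637981, 0.4282)–(0, 0.8747, 0.4282)  len=0.6186
  (v6,v8,v7) [--+] → (-0.0470305, 0.855219, 0.4282)–(0, 0.8747, 0.4282)  len=0.0509
  (v7,v8,v9) [+-+] → (-0.0470305, 0.855219, 0.4282)–(-0.6185, 0.6185, 0.4282)  len=0.6186
  (v8,v10,v9) [--+] → (-0.637981, 0.57147, 0.4282)–(-0.6185, 0.6185, 0.4282)  len=0.0509
  (v9,v10,v11) [+-+] → (-0.637981, 0.57147, 0.4282)–(-0.8747, 0, 0.4282)  len=0.6186
  (v10,v12,v11) [--+] → (-0.855219, -0.0470305, 0.4282)–(-0.8747, 0, 0.4282)  len=0.0509
  (v11,v12,v13) [+-+] → (-0.855219, -0.0470305, 0.4282)–(-0.6185, -0.6185, 0.4282)  len=0.6186
  (v12,v14,v13) [--+] → (-0.57147, -0.637981, 0.4282)–(-0.6185, -0.6185, 0.4282)  len=0.0509
  (v13,v14,v15) [+-+] → (-0.57147, -0.637981, 0.4282)–(0, -0.8747, 0.4282)  len=0.6186
  (v14,v16,v15) [--+] → (0.0470305, -0.855219, 0.4282)–(0, -0.8747, 0.4282)  len=0.0509
  (v15,v16,v17) [+-+] → (0.0470305, -0.855219, 0.4282)–(0.6185, -0.6185, 0.4282)  len=0.6186
  (v16,v1,v17) [--+] → (0.637981, -0.57147, 0.4282)–(0.6185, -0.6185, 0.4282)  len=0.0509
  (v17,v1,v2) [+-+] → (0.637981, -0.57147, 0.4282)–(0.8747, 0, 0.4282)  len=0.6186

Chained into 1 loop(s):
  loop 1: 16 segments, perimeter = 5.3557
Total perimeter = 5.356

loops=1 perimeter=5.356


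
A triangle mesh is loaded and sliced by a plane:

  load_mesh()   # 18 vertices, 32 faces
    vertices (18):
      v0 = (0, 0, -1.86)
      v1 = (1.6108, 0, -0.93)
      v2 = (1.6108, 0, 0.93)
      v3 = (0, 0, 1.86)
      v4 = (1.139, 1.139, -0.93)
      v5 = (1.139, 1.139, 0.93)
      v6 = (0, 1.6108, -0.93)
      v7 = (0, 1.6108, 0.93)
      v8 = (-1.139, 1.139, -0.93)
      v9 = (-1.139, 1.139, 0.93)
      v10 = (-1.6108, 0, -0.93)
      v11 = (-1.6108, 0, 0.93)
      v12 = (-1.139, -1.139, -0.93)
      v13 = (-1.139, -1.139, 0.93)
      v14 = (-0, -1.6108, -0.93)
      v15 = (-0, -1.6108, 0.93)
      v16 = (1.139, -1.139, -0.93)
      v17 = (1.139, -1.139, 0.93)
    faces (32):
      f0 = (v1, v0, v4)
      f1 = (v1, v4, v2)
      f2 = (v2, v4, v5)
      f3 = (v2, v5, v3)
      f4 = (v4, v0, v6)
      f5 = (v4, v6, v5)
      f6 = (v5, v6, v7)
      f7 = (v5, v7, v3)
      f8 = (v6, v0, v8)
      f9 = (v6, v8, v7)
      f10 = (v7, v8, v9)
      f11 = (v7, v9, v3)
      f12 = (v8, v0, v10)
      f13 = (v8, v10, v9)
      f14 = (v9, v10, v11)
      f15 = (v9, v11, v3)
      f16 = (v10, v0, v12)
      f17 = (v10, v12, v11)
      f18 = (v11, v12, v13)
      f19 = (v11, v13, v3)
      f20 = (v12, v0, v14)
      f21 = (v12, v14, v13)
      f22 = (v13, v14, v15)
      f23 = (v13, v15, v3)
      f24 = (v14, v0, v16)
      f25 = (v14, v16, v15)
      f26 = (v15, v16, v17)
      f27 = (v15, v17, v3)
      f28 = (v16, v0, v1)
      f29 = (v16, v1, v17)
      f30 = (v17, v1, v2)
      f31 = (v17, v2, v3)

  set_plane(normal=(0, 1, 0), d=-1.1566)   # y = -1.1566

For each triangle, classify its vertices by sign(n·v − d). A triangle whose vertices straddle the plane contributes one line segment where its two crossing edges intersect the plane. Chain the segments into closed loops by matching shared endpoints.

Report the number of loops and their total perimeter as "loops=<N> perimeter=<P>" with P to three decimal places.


loops=1 perimeter=8.230

Straddling triangles (8 of 32):
  (v12,v0,v14) [++-] → (0, -1.1566, -1.19223)–(-1.09651, -1.1566, -0.93)  len=1.1274
  (v12,v14,v13) [+-+] → (-1.09651, -1.1566, -0.93)–(-1.09651, -1.1566, 0.860615)  len=1.7906
  (v13,v14,v15) [+--] → (-1.09651, -1.1566, 0.860615)–(-1.09651, -1.1566, 0.93)  len=0.0694
  (v13,v15,v3) [+-+] → (-1.09651, -1.1566, 0.93)–(0, -1.1566, 1.19223)  len=1.1274
  (v14,v0,v16) [-++] → (0, -1.1566, -1.19223)–(1.09651, -1.1566, -0.93)  len=1.1274
  (v14,v16,v15) [-+-] → (1.09651, -1.1566, -0.93)–(1.09651, -1.1566, -0.860615)  len=0.0694
  (v15,v16,v17) [-++] → (1.09651, -1.1566, -0.860615)–(1.09651, -1.1566, 0.93)  len=1.7906
  (v15,v17,v3) [-++] → (1.09651, -1.1566, 0.93)–(0, -1.1566, 1.19223)  len=1.1274

Chained into 1 loop(s):
  loop 1: 8 segments, perimeter = 8.2297
Total perimeter = 8.230


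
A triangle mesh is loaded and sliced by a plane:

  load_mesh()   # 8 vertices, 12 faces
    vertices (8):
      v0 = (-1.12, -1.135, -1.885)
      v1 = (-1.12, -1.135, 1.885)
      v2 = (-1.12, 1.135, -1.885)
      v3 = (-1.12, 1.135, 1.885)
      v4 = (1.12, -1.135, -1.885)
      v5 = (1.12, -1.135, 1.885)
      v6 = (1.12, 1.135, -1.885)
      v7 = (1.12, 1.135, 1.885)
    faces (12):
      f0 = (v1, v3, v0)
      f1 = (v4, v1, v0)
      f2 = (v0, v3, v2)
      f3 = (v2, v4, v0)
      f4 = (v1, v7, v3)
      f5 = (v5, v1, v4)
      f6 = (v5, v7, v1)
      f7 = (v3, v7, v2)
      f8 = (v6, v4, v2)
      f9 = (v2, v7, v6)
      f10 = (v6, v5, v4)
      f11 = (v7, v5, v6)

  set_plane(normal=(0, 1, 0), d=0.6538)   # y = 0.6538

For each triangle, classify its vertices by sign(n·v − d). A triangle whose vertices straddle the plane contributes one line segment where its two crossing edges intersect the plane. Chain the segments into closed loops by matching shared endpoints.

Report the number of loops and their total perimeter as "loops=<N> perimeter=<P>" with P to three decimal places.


Straddling triangles (8 of 12):
  (v1,v3,v0) [-+-] → (-1.12, 0.6538, 1.885)–(-1.12, 0.6538, 1.08583)  len=0.7992
  (v0,v3,v2) [-++] → (-1.12, 0.6538, 1.08583)–(-1.12, 0.6538, -1.885)  len=2.9708
  (v2,v4,v0) [+--] → (-0.645159, 0.6538, -1.885)–(-1.12, 0.6538, -1.885)  len=0.4748
  (v1,v7,v3) [-++] → (0.645159, 0.6538, 1.885)–(-1.12, 0.6538, 1.885)  len=1.7652
  (v5,v7,v1) [-+-] → (1.12, 0.6538, 1.885)–(0.645159, 0.6538, 1.885)  len=0.4748
  (v6,v4,v2) [+-+] → (1.12, 0.6538, -1.885)–(-0.645159, 0.6538, -1.885)  len=1.7652
  (v6,v5,v4) [+--] → (1.12, 0.6538, -1.08583)–(1.12, 0.6538, -1.885)  len=0.7992
  (v7,v5,v6) [+-+] → (1.12, 0.6538, 1.885)–(1.12, 0.6538, -1.08583)  len=2.9708

Chained into 1 loop(s):
  loop 1: 8 segments, perimeter = 12.0200
Total perimeter = 12.020

loops=1 perimeter=12.020


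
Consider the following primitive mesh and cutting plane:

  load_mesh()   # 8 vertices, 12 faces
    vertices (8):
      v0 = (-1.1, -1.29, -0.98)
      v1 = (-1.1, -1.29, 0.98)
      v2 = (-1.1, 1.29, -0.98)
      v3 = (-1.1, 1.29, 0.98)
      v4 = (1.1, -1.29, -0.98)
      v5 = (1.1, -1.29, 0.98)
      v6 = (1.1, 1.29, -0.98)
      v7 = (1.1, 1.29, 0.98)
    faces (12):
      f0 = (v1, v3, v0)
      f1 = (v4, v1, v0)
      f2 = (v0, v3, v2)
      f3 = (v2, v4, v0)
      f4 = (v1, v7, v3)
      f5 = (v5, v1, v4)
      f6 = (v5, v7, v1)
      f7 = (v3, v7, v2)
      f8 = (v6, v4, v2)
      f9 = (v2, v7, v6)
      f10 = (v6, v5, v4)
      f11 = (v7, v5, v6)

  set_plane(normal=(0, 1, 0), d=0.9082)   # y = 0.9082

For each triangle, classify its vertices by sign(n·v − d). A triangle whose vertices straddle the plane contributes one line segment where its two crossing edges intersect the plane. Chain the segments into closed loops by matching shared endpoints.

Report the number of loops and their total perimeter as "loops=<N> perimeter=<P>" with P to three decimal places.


loops=1 perimeter=8.320

Straddling triangles (8 of 12):
  (v1,v3,v0) [-+-] → (-1.1, 0.9082, 0.98)–(-1.1, 0.9082, 0.68995)  len=0.2900
  (v0,v3,v2) [-++] → (-1.1, 0.9082, 0.68995)–(-1.1, 0.9082, -0.98)  len=1.6700
  (v2,v4,v0) [+--] → (-0.774434, 0.9082, -0.98)–(-1.1, 0.9082, -0.98)  len=0.3256
  (v1,v7,v3) [-++] → (0.774434, 0.9082, 0.98)–(-1.1, 0.9082, 0.98)  len=1.8744
  (v5,v7,v1) [-+-] → (1.1, 0.9082, 0.98)–(0.774434, 0.9082, 0.98)  len=0.3256
  (v6,v4,v2) [+-+] → (1.1, 0.9082, -0.98)–(-0.774434, 0.9082, -0.98)  len=1.8744
  (v6,v5,v4) [+--] → (1.1, 0.9082, -0.68995)–(1.1, 0.9082, -0.98)  len=0.2900
  (v7,v5,v6) [+-+] → (1.1, 0.9082, 0.98)–(1.1, 0.9082, -0.68995)  len=1.6700

Chained into 1 loop(s):
  loop 1: 8 segments, perimeter = 8.3200
Total perimeter = 8.320


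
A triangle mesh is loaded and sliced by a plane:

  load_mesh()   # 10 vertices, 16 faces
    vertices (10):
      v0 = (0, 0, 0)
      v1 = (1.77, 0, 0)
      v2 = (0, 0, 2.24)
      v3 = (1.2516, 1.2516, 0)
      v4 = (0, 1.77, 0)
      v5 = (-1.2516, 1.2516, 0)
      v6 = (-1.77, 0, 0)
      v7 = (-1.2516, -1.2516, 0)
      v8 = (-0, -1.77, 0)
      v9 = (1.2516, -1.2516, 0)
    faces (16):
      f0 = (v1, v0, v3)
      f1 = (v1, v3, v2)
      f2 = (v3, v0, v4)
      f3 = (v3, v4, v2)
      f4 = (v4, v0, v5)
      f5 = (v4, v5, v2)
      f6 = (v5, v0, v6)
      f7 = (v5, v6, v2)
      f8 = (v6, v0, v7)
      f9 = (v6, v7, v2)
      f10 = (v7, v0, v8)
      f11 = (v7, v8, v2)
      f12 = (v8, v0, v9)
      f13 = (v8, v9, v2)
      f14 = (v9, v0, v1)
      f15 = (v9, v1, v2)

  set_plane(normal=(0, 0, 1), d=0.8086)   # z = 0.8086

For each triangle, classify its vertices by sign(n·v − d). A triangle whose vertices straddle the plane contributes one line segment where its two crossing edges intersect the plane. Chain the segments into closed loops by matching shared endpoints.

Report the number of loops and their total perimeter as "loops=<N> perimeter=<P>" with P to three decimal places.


Straddling triangles (8 of 16):
  (v1,v3,v2) [--+] → (0.799795, 0.799795, 0.8086)–(1.13106, 0, 0.8086)  len=0.8657
  (v3,v4,v2) [--+] → (0, 1.13106, 0.8086)–(0.799795, 0.799795, 0.8086)  len=0.8657
  (v4,v5,v2) [--+] → (-0.799795, 0.799795, 0.8086)–(0, 1.13106, 0.8086)  len=0.8657
  (v5,v6,v2) [--+] → (-1.13106, 0, 0.8086)–(-0.799795, 0.799795, 0.8086)  len=0.8657
  (v6,v7,v2) [--+] → (-0.799795, -0.799795, 0.8086)–(-1.13106, 0, 0.8086)  len=0.8657
  (v7,v8,v2) [--+] → (0, -1.13106, 0.8086)–(-0.799795, -0.799795, 0.8086)  len=0.8657
  (v8,v9,v2) [--+] → (0.799795, -0.799795, 0.8086)–(0, -1.13106, 0.8086)  len=0.8657
  (v9,v1,v2) [--+] → (1.13106, 0, 0.8086)–(0.799795, -0.799795, 0.8086)  len=0.8657

Chained into 1 loop(s):
  loop 1: 8 segments, perimeter = 6.9255
Total perimeter = 6.925

loops=1 perimeter=6.925


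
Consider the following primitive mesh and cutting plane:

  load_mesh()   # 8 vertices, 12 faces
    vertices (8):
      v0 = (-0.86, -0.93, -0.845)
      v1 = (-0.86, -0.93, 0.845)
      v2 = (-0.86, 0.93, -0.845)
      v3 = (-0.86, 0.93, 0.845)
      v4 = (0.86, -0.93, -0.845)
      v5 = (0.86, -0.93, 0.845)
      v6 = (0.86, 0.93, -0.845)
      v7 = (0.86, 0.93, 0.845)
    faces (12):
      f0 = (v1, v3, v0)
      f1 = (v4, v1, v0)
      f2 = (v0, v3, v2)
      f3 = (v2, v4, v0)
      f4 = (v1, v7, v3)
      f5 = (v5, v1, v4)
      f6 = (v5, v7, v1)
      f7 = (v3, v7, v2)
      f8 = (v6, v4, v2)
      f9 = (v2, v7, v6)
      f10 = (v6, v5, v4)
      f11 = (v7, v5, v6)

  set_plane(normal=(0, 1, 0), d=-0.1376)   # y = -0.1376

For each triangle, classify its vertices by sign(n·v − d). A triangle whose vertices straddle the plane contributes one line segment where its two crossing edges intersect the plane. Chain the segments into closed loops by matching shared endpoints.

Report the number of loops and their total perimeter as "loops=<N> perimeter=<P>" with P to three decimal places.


loops=1 perimeter=6.820

Straddling triangles (8 of 12):
  (v1,v3,v0) [-+-] → (-0.86, -0.1376, 0.845)–(-0.86, -0.1376, -0.125024)  len=0.9700
  (v0,v3,v2) [-++] → (-0.86, -0.1376, -0.125024)–(-0.86, -0.1376, -0.845)  len=0.7200
  (v2,v4,v0) [+--] → (0.127243, -0.1376, -0.845)–(-0.86, -0.1376, -0.845)  len=0.9872
  (v1,v7,v3) [-++] → (-0.127243, -0.1376, 0.845)–(-0.86, -0.1376, 0.845)  len=0.7328
  (v5,v7,v1) [-+-] → (0.86, -0.1376, 0.845)–(-0.127243, -0.1376, 0.845)  len=0.9872
  (v6,v4,v2) [+-+] → (0.86, -0.1376, -0.845)–(0.127243, -0.1376, -0.845)  len=0.7328
  (v6,v5,v4) [+--] → (0.86, -0.1376, 0.125024)–(0.86, -0.1376, -0.845)  len=0.9700
  (v7,v5,v6) [+-+] → (0.86, -0.1376, 0.845)–(0.86, -0.1376, 0.125024)  len=0.7200

Chained into 1 loop(s):
  loop 1: 8 segments, perimeter = 6.8200
Total perimeter = 6.820


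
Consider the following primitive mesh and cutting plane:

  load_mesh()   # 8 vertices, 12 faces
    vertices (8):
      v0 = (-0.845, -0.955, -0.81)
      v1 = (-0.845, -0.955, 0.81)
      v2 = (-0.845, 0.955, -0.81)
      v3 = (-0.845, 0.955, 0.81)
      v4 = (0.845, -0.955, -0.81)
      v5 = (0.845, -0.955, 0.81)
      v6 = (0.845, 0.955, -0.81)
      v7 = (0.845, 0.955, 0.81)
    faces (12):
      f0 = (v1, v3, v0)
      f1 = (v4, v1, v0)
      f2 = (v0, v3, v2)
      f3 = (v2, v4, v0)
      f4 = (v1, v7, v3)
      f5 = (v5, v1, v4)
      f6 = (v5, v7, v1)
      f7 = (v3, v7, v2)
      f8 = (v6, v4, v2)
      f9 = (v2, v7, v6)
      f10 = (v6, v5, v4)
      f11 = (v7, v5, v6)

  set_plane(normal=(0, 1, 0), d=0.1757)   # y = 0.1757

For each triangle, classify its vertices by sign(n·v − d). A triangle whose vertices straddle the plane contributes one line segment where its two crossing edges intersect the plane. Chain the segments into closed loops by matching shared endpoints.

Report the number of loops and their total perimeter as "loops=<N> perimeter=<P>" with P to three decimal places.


Straddling triangles (8 of 12):
  (v1,v3,v0) [-+-] → (-0.845, 0.1757, 0.81)–(-0.845, 0.1757, 0.149023)  len=0.6610
  (v0,v3,v2) [-++] → (-0.845, 0.1757, 0.149023)–(-0.845, 0.1757, -0.81)  len=0.9590
  (v2,v4,v0) [+--] → (-0.155462, 0.1757, -0.81)–(-0.845, 0.1757, -0.81)  len=0.6895
  (v1,v7,v3) [-++] → (0.155462, 0.1757, 0.81)–(-0.845, 0.1757, 0.81)  len=1.0005
  (v5,v7,v1) [-+-] → (0.845, 0.1757, 0.81)–(0.155462, 0.1757, 0.81)  len=0.6895
  (v6,v4,v2) [+-+] → (0.845, 0.1757, -0.81)–(-0.155462, 0.1757, -0.81)  len=1.0005
  (v6,v5,v4) [+--] → (0.845, 0.1757, -0.149023)–(0.845, 0.1757, -0.81)  len=0.6610
  (v7,v5,v6) [+-+] → (0.845, 0.1757, 0.81)–(0.845, 0.1757, -0.149023)  len=0.9590

Chained into 1 loop(s):
  loop 1: 8 segments, perimeter = 6.6200
Total perimeter = 6.620

loops=1 perimeter=6.620


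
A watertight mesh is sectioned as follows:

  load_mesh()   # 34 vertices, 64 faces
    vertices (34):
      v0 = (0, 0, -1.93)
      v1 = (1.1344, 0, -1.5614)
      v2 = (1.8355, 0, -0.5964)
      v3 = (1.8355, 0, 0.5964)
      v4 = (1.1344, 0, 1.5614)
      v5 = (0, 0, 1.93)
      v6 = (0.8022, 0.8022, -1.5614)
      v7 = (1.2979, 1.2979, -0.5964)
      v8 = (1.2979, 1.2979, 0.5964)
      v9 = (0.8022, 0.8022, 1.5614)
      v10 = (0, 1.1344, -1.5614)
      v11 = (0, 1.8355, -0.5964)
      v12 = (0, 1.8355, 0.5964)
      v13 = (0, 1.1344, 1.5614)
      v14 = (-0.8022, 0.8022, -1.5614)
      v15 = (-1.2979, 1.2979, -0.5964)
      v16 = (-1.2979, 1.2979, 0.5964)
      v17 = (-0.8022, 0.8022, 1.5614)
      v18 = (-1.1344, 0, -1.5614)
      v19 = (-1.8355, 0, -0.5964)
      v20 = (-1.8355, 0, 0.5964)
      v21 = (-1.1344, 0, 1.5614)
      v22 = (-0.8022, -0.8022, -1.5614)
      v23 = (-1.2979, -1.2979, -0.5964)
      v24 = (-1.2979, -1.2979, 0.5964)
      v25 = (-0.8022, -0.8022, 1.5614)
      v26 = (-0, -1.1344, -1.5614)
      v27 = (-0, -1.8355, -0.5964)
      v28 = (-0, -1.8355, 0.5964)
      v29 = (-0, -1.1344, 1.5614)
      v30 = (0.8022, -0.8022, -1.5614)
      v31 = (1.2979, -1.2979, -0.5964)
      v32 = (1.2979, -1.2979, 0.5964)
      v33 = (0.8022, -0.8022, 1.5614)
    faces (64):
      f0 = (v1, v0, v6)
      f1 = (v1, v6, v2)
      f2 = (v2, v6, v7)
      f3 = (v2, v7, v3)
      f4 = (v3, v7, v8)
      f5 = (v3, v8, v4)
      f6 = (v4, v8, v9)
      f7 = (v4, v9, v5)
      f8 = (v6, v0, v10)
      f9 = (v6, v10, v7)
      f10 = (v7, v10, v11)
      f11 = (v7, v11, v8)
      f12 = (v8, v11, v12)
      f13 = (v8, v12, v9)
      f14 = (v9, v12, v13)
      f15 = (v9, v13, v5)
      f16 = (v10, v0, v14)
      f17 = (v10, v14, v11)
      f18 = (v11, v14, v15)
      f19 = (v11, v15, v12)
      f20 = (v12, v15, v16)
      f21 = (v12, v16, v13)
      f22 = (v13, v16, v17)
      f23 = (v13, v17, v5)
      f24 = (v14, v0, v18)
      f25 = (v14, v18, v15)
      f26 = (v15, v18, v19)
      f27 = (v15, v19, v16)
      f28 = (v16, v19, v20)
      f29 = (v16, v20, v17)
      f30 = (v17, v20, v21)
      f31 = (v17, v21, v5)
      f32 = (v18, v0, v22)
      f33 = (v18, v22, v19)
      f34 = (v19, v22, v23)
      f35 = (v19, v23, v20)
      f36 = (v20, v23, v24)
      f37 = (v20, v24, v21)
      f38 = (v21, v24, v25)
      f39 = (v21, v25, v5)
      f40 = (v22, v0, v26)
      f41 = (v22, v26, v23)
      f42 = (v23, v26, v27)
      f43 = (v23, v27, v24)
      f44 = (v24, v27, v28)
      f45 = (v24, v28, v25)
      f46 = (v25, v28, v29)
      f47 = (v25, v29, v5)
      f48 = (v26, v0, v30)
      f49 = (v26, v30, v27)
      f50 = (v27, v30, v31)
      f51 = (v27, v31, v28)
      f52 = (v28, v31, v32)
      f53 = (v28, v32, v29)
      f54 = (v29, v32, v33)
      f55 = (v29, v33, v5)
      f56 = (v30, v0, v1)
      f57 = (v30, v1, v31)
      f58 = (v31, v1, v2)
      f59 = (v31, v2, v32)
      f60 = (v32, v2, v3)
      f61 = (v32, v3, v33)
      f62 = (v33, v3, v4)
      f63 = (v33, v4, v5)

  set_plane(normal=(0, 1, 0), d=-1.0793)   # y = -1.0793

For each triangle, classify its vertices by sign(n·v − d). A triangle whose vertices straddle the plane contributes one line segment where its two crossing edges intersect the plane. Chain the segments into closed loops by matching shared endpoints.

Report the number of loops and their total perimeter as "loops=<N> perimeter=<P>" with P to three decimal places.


loops=1 perimeter=9.383

Straddling triangles (20 of 64):
  (v19,v22,v23) [++-] → (-1.0793, -1.0793, -1.02196)–(-1.38845, -1.0793, -0.5964)  len=0.5260
  (v19,v23,v20) [+-+] → (-1.38845, -1.0793, -0.5964)–(-1.38845, -1.0793, -0.395502)  len=0.2009
  (v20,v23,v24) [+--] → (-1.38845, -1.0793, -0.395502)–(-1.38845, -1.0793, 0.5964)  len=0.9919
  (v20,v24,v21) [+-+] → (-1.38845, -1.0793, 0.5964)–(-1.27036, -1.0793, 0.758931)  len=0.2009
  (v21,v24,v25) [+-+] → (-1.27036, -1.0793, 0.758931)–(-1.0793, -1.0793, 1.02196)  len=0.3251
  (v22,v0,v26) [++-] → (0, -1.0793, -1.5793)–(-0.133056, -1.0793, -1.5614)  len=0.1343
  (v22,v26,v23) [+--] → (-0.133056, -1.0793, -1.5614)–(-1.0793, -1.0793, -1.02196)  len=1.0892
  (v24,v28,v25) [--+] → (-0.587074, -1.0793, 1.30262)–(-1.0793, -1.0793, 1.02196)  len=0.5666
  (v25,v28,v29) [+--] → (-0.587074, -1.0793, 1.30262)–(-0.133056, -1.0793, 1.5614)  len=0.5226
  (v25,v29,v5) [+-+] → (-0.133056, -1.0793, 1.5614)–(0, -1.0793, 1.5793)  len=0.1343
  (v26,v0,v30) [-++] → (0, -1.0793, -1.5793)–(0.133056, -1.0793, -1.5614)  len=0.1343
  (v26,v30,v27) [-+-] → (0.133056, -1.0793, -1.5614)–(0.587074, -1.0793, -1.30262)  len=0.5226
  (v27,v30,v31) [-+-] → (0.587074, -1.0793, -1.30262)–(1.0793, -1.0793, -1.02196)  len=0.5666
  (v29,v32,v33) [--+] → (1.0793, -1.0793, 1.02196)–(0.133056, -1.0793, 1.5614)  len=1.0892
  (v29,v33,v5) [-++] → (0.133056, -1.0793, 1.5614)–(0, -1.0793, 1.5793)  len=0.1343
  (v30,v1,v31) [++-] → (1.27036, -1.0793, -0.758931)–(1.0793, -1.0793, -1.02196)  len=0.3251
  (v31,v1,v2) [-++] → (1.27036, -1.0793, -0.758931)–(1.38845, -1.0793, -0.5964)  len=0.2009
  (v31,v2,v32) [-+-] → (1.38845, -1.0793, -0.5964)–(1.38845, -1.0793, 0.395502)  len=0.9919
  (v32,v2,v3) [-++] → (1.38845, -1.0793, 0.395502)–(1.38845, -1.0793, 0.5964)  len=0.2009
  (v32,v3,v33) [-++] → (1.38845, -1.0793, 0.5964)–(1.0793, -1.0793, 1.02196)  len=0.5260

Chained into 1 loop(s):
  loop 1: 20 segments, perimeter = 9.3834
Total perimeter = 9.383


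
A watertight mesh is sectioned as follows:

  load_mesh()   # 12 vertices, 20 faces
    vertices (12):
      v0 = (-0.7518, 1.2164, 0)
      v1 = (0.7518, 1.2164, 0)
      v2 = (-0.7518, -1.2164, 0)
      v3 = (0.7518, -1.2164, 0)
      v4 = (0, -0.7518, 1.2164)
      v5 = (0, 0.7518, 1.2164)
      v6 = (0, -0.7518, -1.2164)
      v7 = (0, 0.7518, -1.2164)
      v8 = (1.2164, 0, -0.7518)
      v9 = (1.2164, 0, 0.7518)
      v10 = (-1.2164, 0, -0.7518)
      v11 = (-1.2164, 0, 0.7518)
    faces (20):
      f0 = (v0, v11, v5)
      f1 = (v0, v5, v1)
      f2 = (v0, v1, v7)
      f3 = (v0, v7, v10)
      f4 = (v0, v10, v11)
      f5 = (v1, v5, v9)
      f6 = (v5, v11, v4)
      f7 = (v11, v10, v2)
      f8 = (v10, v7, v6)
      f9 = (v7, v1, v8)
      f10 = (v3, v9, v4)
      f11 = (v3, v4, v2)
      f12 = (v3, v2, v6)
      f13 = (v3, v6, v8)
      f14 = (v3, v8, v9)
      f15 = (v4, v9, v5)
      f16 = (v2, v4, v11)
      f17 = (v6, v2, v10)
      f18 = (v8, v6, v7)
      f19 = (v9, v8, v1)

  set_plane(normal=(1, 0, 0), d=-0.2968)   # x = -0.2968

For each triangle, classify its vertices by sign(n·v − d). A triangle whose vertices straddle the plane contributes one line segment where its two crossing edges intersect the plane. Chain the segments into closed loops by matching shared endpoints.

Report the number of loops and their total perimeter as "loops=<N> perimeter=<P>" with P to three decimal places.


Straddling triangles (10 of 20):
  (v0,v11,v5) [--+] → (-0.2968, 0.568362, 1.10304)–(-0.2968, 0.935218, 0.736182)  len=0.5188
  (v0,v5,v1) [-++] → (-0.2968, 0.935218, 0.736182)–(-0.2968, 1.2164, 0)  len=0.7881
  (v0,v1,v7) [-++] → (-0.2968, 1.2164, 0)–(-0.2968, 0.935218, -0.736182)  len=0.7881
  (v0,v7,v10) [-+-] → (-0.2968, 0.935218, -0.736182)–(-0.2968, 0.568362, -1.10304)  len=0.5188
  (v5,v11,v4) [+-+] → (-0.2968, 0.568362, 1.10304)–(-0.2968, -0.568362, 1.10304)  len=1.1367
  (v10,v7,v6) [-++] → (-0.2968, 0.568362, -1.10304)–(-0.2968, -0.568362, -1.10304)  len=1.1367
  (v3,v4,v2) [++-] → (-0.2968, -0.935218, 0.736182)–(-0.2968, -1.2164, 0)  len=0.7881
  (v3,v2,v6) [+-+] → (-0.2968, -1.2164, 0)–(-0.2968, -0.935218, -0.736182)  len=0.7881
  (v2,v4,v11) [-+-] → (-0.2968, -0.935218, 0.736182)–(-0.2968, -0.568362, 1.10304)  len=0.5188
  (v6,v2,v10) [+--] → (-0.2968, -0.935218, -0.736182)–(-0.2968, -0.568362, -1.10304)  len=0.5188

Chained into 1 loop(s):
  loop 1: 10 segments, perimeter = 7.5009
Total perimeter = 7.501

loops=1 perimeter=7.501


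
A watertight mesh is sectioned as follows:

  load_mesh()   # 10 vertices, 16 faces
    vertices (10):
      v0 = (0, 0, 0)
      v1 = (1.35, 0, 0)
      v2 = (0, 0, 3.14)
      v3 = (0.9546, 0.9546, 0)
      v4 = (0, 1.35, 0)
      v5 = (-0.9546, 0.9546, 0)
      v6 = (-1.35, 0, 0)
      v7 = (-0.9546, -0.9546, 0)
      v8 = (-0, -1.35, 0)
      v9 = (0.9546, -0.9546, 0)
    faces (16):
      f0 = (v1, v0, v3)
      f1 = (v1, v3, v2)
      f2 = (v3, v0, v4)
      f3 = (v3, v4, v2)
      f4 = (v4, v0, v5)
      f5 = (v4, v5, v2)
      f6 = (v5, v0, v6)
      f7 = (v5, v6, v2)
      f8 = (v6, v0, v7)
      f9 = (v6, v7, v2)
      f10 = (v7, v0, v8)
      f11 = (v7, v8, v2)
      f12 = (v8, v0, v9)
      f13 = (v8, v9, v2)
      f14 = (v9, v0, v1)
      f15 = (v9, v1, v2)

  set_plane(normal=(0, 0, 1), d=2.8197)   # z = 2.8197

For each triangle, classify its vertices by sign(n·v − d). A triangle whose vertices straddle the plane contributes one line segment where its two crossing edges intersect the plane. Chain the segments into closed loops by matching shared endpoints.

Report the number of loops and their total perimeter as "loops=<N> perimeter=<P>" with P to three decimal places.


Straddling triangles (8 of 16):
  (v1,v3,v2) [--+] → (0.0973753, 0.0973753, 2.8197)–(0.137709, 0, 2.8197)  len=0.1054
  (v3,v4,v2) [--+] → (0, 0.137709, 2.8197)–(0.0973753, 0.0973753, 2.8197)  len=0.1054
  (v4,v5,v2) [--+] → (-0.0973753, 0.0973753, 2.8197)–(0, 0.137709, 2.8197)  len=0.1054
  (v5,v6,v2) [--+] → (-0.137709, 0, 2.8197)–(-0.0973753, 0.0973753, 2.8197)  len=0.1054
  (v6,v7,v2) [--+] → (-0.0973753, -0.0973753, 2.8197)–(-0.137709, 0, 2.8197)  len=0.1054
  (v7,v8,v2) [--+] → (0, -0.137709, 2.8197)–(-0.0973753, -0.0973753, 2.8197)  len=0.1054
  (v8,v9,v2) [--+] → (0.0973753, -0.0973753, 2.8197)–(0, -0.137709, 2.8197)  len=0.1054
  (v9,v1,v2) [--+] → (0.137709, 0, 2.8197)–(0.0973753, -0.0973753, 2.8197)  len=0.1054

Chained into 1 loop(s):
  loop 1: 8 segments, perimeter = 0.8432
Total perimeter = 0.843

loops=1 perimeter=0.843


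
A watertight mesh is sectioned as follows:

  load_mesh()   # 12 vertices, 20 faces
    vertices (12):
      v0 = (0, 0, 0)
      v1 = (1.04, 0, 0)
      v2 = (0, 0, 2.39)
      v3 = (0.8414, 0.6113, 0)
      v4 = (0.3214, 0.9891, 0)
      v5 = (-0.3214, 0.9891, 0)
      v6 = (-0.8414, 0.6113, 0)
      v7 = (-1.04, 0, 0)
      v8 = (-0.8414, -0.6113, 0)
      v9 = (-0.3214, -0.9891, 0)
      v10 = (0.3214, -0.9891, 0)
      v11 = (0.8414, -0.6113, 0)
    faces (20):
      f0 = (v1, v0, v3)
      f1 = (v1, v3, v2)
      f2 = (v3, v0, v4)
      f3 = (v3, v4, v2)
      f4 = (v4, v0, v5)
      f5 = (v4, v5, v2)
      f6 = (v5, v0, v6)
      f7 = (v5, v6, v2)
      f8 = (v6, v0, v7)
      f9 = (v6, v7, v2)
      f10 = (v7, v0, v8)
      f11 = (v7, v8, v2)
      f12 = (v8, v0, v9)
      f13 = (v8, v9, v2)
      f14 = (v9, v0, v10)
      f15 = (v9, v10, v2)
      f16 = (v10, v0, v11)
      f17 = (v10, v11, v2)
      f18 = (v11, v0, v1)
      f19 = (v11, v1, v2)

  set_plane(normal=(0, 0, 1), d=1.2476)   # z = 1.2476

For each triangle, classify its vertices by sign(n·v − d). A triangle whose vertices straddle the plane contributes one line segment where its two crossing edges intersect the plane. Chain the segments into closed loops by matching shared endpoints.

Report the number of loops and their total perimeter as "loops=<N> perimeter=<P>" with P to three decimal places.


Straddling triangles (10 of 20):
  (v1,v3,v2) [--+] → (0.402182, 0.292196, 1.2476)–(0.497111, 0, 1.2476)  len=0.3072
  (v3,v4,v2) [--+] → (0.153627, 0.472782, 1.2476)–(0.402182, 0.292196, 1.2476)  len=0.3072
  (v4,v5,v2) [--+] → (-0.153627, 0.472782, 1.2476)–(0.153627, 0.472782, 1.2476)  len=0.3073
  (v5,v6,v2) [--+] → (-0.402182, 0.292196, 1.2476)–(-0.153627, 0.472782, 1.2476)  len=0.3072
  (v6,v7,v2) [--+] → (-0.497111, 0, 1.2476)–(-0.402182, 0.292196, 1.2476)  len=0.3072
  (v7,v8,v2) [--+] → (-0.402182, -0.292196, 1.2476)–(-0.497111, 0, 1.2476)  len=0.3072
  (v8,v9,v2) [--+] → (-0.153627, -0.472782, 1.2476)–(-0.402182, -0.292196, 1.2476)  len=0.3072
  (v9,v10,v2) [--+] → (0.153627, -0.472782, 1.2476)–(-0.153627, -0.472782, 1.2476)  len=0.3073
  (v10,v11,v2) [--+] → (0.402182, -0.292196, 1.2476)–(0.153627, -0.472782, 1.2476)  len=0.3072
  (v11,v1,v2) [--+] → (0.497111, 0, 1.2476)–(0.402182, -0.292196, 1.2476)  len=0.3072

Chained into 1 loop(s):
  loop 1: 10 segments, perimeter = 3.0723
Total perimeter = 3.072

loops=1 perimeter=3.072


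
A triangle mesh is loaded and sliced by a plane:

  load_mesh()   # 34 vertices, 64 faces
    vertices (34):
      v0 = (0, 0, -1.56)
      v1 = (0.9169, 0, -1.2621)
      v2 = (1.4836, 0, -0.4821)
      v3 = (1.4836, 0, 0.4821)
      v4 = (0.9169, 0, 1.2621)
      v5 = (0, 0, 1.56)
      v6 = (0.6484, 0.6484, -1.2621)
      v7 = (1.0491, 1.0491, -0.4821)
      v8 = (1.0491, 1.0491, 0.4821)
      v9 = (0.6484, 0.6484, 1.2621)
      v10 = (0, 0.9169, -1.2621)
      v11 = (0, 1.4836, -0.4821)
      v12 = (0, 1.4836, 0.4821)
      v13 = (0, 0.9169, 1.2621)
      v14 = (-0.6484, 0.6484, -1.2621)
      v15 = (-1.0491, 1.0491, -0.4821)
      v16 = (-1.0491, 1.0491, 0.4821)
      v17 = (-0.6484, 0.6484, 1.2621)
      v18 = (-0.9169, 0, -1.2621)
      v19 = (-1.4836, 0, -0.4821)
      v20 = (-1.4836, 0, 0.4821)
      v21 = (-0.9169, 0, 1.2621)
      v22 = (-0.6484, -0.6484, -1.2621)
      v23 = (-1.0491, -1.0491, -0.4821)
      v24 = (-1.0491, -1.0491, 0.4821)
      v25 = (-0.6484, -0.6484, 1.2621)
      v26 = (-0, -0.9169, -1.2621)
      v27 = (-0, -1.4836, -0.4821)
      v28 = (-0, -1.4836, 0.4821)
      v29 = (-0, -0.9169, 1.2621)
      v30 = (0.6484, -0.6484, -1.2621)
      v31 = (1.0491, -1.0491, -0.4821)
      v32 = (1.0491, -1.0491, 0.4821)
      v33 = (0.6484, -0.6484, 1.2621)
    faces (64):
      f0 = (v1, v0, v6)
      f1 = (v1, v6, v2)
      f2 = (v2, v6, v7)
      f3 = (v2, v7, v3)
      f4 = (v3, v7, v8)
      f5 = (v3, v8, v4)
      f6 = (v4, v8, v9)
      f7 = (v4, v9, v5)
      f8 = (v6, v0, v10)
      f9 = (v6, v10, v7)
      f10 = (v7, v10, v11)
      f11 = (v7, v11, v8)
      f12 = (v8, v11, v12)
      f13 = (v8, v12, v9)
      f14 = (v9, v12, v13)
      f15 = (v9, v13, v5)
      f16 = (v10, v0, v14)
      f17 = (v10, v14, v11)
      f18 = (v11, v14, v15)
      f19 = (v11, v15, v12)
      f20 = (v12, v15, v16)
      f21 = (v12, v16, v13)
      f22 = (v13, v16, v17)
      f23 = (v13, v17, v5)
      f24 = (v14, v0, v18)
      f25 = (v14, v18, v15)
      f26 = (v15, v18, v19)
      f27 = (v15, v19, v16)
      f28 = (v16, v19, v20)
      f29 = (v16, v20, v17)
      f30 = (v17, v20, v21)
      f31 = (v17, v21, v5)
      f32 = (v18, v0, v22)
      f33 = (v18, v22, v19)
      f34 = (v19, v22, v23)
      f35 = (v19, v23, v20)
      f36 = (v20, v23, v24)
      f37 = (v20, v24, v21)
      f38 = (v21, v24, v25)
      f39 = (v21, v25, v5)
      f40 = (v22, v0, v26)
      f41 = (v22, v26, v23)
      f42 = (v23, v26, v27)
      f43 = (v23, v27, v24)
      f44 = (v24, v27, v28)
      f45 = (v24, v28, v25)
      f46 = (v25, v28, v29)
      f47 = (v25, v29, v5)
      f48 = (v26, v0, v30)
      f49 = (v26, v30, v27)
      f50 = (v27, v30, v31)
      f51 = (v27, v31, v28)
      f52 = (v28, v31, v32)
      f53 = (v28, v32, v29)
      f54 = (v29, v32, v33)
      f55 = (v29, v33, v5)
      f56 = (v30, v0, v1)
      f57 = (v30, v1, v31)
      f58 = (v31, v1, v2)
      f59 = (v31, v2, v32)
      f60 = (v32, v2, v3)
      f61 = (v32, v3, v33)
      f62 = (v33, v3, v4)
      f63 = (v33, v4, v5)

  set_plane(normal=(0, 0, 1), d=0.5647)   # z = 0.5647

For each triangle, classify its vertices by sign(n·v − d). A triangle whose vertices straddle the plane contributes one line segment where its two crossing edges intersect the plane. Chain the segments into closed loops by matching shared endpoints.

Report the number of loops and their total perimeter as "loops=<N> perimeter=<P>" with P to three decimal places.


Straddling triangles (16 of 64):
  (v3,v8,v4) [--+] → (1.0351, 0.938003, 0.5647)–(1.42359, 0, 0.5647)  len=1.0153
  (v4,v8,v9) [+-+] → (1.0351, 0.938003, 0.5647)–(1.00667, 1.00667, 0.5647)  len=0.0743
  (v8,v12,v9) [--+] → (0.0686639, 1.39515, 0.5647)–(1.00667, 1.00667, 0.5647)  len=1.0153
  (v9,v12,v13) [+-+] → (0.0686639, 1.39515, 0.5647)–(0, 1.42359, 0.5647)  len=0.0743
  (v12,v16,v13) [--+] → (-0.938003, 1.0351, 0.5647)–(0, 1.42359, 0.5647)  len=1.0153
  (v13,v16,v17) [+-+] → (-0.938003, 1.0351, 0.5647)–(-1.00667, 1.00667, 0.5647)  len=0.0743
  (v16,v20,v17) [--+] → (-1.39515, 0.0686639, 0.5647)–(-1.00667, 1.00667, 0.5647)  len=1.0153
  (v17,v20,v21) [+-+] → (-1.39515, 0.0686639, 0.5647)–(-1.42359, 0, 0.5647)  len=0.0743
  (v20,v24,v21) [--+] → (-1.0351, -0.938003, 0.5647)–(-1.42359, 0, 0.5647)  len=1.0153
  (v21,v24,v25) [+-+] → (-1.0351, -0.938003, 0.5647)–(-1.00667, -1.00667, 0.5647)  len=0.0743
  (v24,v28,v25) [--+] → (-0.0686639, -1.39515, 0.5647)–(-1.00667, -1.00667, 0.5647)  len=1.0153
  (v25,v28,v29) [+-+] → (-0.0686639, -1.39515, 0.5647)–(0, -1.42359, 0.5647)  len=0.0743
  (v28,v32,v29) [--+] → (0.938003, -1.0351, 0.5647)–(0, -1.42359, 0.5647)  len=1.0153
  (v29,v32,v33) [+-+] → (0.938003, -1.0351, 0.5647)–(1.00667, -1.00667, 0.5647)  len=0.0743
  (v32,v3,v33) [--+] → (1.39515, -0.0686639, 0.5647)–(1.00667, -1.00667, 0.5647)  len=1.0153
  (v33,v3,v4) [+-+] → (1.39515, -0.0686639, 0.5647)–(1.42359, 0, 0.5647)  len=0.0743

Chained into 1 loop(s):
  loop 1: 16 segments, perimeter = 8.7167
Total perimeter = 8.717

loops=1 perimeter=8.717
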